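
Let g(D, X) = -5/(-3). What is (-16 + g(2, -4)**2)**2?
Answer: 14161/81 ≈ 174.83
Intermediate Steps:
g(D, X) = 5/3 (g(D, X) = -5*(-1/3) = 5/3)
(-16 + g(2, -4)**2)**2 = (-16 + (5/3)**2)**2 = (-16 + 25/9)**2 = (-119/9)**2 = 14161/81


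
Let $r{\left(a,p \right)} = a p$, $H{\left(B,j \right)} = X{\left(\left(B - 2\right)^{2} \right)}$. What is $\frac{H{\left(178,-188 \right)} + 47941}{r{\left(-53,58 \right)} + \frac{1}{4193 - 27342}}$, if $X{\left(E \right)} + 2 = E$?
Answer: $- \frac{608934445}{23720009} \approx -25.672$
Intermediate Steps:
$X{\left(E \right)} = -2 + E$
$H{\left(B,j \right)} = -2 + \left(-2 + B\right)^{2}$ ($H{\left(B,j \right)} = -2 + \left(B - 2\right)^{2} = -2 + \left(-2 + B\right)^{2}$)
$\frac{H{\left(178,-188 \right)} + 47941}{r{\left(-53,58 \right)} + \frac{1}{4193 - 27342}} = \frac{\left(-2 + \left(-2 + 178\right)^{2}\right) + 47941}{\left(-53\right) 58 + \frac{1}{4193 - 27342}} = \frac{\left(-2 + 176^{2}\right) + 47941}{-3074 + \frac{1}{-23149}} = \frac{\left(-2 + 30976\right) + 47941}{-3074 - \frac{1}{23149}} = \frac{30974 + 47941}{- \frac{71160027}{23149}} = 78915 \left(- \frac{23149}{71160027}\right) = - \frac{608934445}{23720009}$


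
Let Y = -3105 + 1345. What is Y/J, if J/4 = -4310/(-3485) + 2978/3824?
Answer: -586372160/2685977 ≈ -218.31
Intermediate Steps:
Y = -1760
J = 2685977/333166 (J = 4*(-4310/(-3485) + 2978/3824) = 4*(-4310*(-1/3485) + 2978*(1/3824)) = 4*(862/697 + 1489/1912) = 4*(2685977/1332664) = 2685977/333166 ≈ 8.0620)
Y/J = -1760/2685977/333166 = -1760*333166/2685977 = -586372160/2685977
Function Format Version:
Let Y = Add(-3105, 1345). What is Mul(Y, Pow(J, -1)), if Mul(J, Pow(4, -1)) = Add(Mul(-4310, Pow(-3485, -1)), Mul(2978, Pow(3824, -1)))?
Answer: Rational(-586372160, 2685977) ≈ -218.31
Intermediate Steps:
Y = -1760
J = Rational(2685977, 333166) (J = Mul(4, Add(Mul(-4310, Pow(-3485, -1)), Mul(2978, Pow(3824, -1)))) = Mul(4, Add(Mul(-4310, Rational(-1, 3485)), Mul(2978, Rational(1, 3824)))) = Mul(4, Add(Rational(862, 697), Rational(1489, 1912))) = Mul(4, Rational(2685977, 1332664)) = Rational(2685977, 333166) ≈ 8.0620)
Mul(Y, Pow(J, -1)) = Mul(-1760, Pow(Rational(2685977, 333166), -1)) = Mul(-1760, Rational(333166, 2685977)) = Rational(-586372160, 2685977)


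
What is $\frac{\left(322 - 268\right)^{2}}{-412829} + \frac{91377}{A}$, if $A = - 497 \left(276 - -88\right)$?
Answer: $- \frac{41441607}{80914484} \approx -0.51217$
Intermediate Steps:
$A = -180908$ ($A = - 497 \left(276 + 88\right) = \left(-497\right) 364 = -180908$)
$\frac{\left(322 - 268\right)^{2}}{-412829} + \frac{91377}{A} = \frac{\left(322 - 268\right)^{2}}{-412829} + \frac{91377}{-180908} = \left(322 - 268\right)^{2} \left(- \frac{1}{412829}\right) + 91377 \left(- \frac{1}{180908}\right) = 54^{2} \left(- \frac{1}{412829}\right) - \frac{99}{196} = 2916 \left(- \frac{1}{412829}\right) - \frac{99}{196} = - \frac{2916}{412829} - \frac{99}{196} = - \frac{41441607}{80914484}$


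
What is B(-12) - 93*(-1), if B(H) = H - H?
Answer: 93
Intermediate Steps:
B(H) = 0
B(-12) - 93*(-1) = 0 - 93*(-1) = 0 + 93 = 93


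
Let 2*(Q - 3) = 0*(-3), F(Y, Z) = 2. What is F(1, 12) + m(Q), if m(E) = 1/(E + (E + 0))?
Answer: 13/6 ≈ 2.1667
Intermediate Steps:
Q = 3 (Q = 3 + (0*(-3))/2 = 3 + (½)*0 = 3 + 0 = 3)
m(E) = 1/(2*E) (m(E) = 1/(E + E) = 1/(2*E))
F(1, 12) + m(Q) = 2 + (½)/3 = 2 + (½)*(⅓) = 2 + ⅙ = 13/6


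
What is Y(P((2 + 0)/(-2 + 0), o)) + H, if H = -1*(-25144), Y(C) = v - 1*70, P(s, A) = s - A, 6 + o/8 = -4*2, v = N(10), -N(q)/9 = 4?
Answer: 25038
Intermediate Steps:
N(q) = -36 (N(q) = -9*4 = -36)
v = -36
o = -112 (o = -48 + 8*(-4*2) = -48 + 8*(-8) = -48 - 64 = -112)
Y(C) = -106 (Y(C) = -36 - 1*70 = -36 - 70 = -106)
H = 25144
Y(P((2 + 0)/(-2 + 0), o)) + H = -106 + 25144 = 25038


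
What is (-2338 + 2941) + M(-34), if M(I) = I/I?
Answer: 604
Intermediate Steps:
M(I) = 1
(-2338 + 2941) + M(-34) = (-2338 + 2941) + 1 = 603 + 1 = 604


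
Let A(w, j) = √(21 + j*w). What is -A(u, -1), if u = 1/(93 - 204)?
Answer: -2*√64713/111 ≈ -4.5836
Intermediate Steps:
u = -1/111 (u = 1/(-111) = -1/111 ≈ -0.0090090)
-A(u, -1) = -√(21 - 1*(-1/111)) = -√(21 + 1/111) = -√(2332/111) = -2*√64713/111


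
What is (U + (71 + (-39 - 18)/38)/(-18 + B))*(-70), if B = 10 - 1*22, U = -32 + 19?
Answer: 6433/6 ≈ 1072.2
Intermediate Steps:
U = -13
B = -12 (B = 10 - 22 = -12)
(U + (71 + (-39 - 18)/38)/(-18 + B))*(-70) = (-13 + (71 + (-39 - 18)/38)/(-18 - 12))*(-70) = (-13 + (71 - 57*1/38)/(-30))*(-70) = (-13 + (71 - 3/2)*(-1/30))*(-70) = (-13 + (139/2)*(-1/30))*(-70) = (-13 - 139/60)*(-70) = -919/60*(-70) = 6433/6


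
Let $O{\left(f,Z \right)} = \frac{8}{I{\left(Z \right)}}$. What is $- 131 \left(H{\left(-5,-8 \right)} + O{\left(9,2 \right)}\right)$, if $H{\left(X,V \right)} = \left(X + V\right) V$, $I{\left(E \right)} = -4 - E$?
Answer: $- \frac{40348}{3} \approx -13449.0$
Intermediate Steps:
$O{\left(f,Z \right)} = \frac{8}{-4 - Z}$
$H{\left(X,V \right)} = V \left(V + X\right)$ ($H{\left(X,V \right)} = \left(V + X\right) V = V \left(V + X\right)$)
$- 131 \left(H{\left(-5,-8 \right)} + O{\left(9,2 \right)}\right) = - 131 \left(- 8 \left(-8 - 5\right) - \frac{8}{4 + 2}\right) = - 131 \left(\left(-8\right) \left(-13\right) - \frac{8}{6}\right) = - 131 \left(104 - \frac{4}{3}\right) = \left(-131\right) \frac{308}{3} = - \frac{40348}{3}$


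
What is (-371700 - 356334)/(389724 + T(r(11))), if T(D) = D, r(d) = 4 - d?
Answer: -728034/389717 ≈ -1.8681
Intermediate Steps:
(-371700 - 356334)/(389724 + T(r(11))) = (-371700 - 356334)/(389724 + (4 - 1*11)) = -728034/(389724 + (4 - 11)) = -728034/(389724 - 7) = -728034/389717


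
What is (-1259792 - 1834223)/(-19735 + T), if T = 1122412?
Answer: -3094015/1102677 ≈ -2.8059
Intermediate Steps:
(-1259792 - 1834223)/(-19735 + T) = (-1259792 - 1834223)/(-19735 + 1122412) = -3094015/1102677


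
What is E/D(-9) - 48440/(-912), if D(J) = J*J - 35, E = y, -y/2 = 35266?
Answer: -3881059/2622 ≈ -1480.2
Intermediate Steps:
y = -70532 (y = -2*35266 = -70532)
E = -70532
D(J) = -35 + J**2 (D(J) = J**2 - 35 = -35 + J**2)
E/D(-9) - 48440/(-912) = -70532/(-35 + (-9)**2) - 48440/(-912) = -70532/(-35 + 81) - 48440*(-1/912) = -70532/46 + 6055/114 = -70532*1/46 + 6055/114 = -35266/23 + 6055/114 = -3881059/2622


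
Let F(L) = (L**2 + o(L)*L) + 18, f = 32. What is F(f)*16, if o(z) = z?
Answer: 33056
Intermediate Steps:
F(L) = 18 + 2*L**2 (F(L) = (L**2 + L*L) + 18 = (L**2 + L**2) + 18 = 2*L**2 + 18 = 18 + 2*L**2)
F(f)*16 = (18 + 2*32**2)*16 = (18 + 2*1024)*16 = (18 + 2048)*16 = 2066*16 = 33056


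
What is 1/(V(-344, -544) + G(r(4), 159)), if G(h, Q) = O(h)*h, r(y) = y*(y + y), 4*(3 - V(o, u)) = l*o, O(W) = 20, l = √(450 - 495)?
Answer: 643/746269 - 258*I*√5/746269 ≈ 0.00086162 - 0.00077305*I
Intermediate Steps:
l = 3*I*√5 (l = √(-45) = 3*I*√5 ≈ 6.7082*I)
V(o, u) = 3 - 3*I*o*√5/4 (V(o, u) = 3 - 3*I*√5*o/4 = 3 - 3*I*o*√5/4)
r(y) = 2*y² (r(y) = y*(2*y) = 2*y²)
G(h, Q) = 20*h
1/(V(-344, -544) + G(r(4), 159)) = 1/((3 - ¾*I*(-344)*√5) + 20*(2*4²)) = 1/((3 + 258*I*√5) + 20*(2*16)) = 1/((3 + 258*I*√5) + 20*32) = 1/((3 + 258*I*√5) + 640) = 1/(643 + 258*I*√5)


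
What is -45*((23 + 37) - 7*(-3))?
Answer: -3645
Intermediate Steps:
-45*((23 + 37) - 7*(-3)) = -45*(60 + 21) = -45*81 = -3645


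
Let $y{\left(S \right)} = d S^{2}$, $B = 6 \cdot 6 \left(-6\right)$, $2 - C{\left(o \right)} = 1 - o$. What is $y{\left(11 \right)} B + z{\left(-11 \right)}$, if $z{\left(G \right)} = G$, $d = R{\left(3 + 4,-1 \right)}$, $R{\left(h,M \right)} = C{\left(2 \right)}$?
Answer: $-78419$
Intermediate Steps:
$C{\left(o \right)} = 1 + o$ ($C{\left(o \right)} = 2 - \left(1 - o\right) = 2 + \left(-1 + o\right) = 1 + o$)
$R{\left(h,M \right)} = 3$ ($R{\left(h,M \right)} = 1 + 2 = 3$)
$d = 3$
$B = -216$ ($B = 36 \left(-6\right) = -216$)
$y{\left(S \right)} = 3 S^{2}$
$y{\left(11 \right)} B + z{\left(-11 \right)} = 3 \cdot 11^{2} \left(-216\right) - 11 = 3 \cdot 121 \left(-216\right) - 11 = 363 \left(-216\right) - 11 = -78408 - 11 = -78419$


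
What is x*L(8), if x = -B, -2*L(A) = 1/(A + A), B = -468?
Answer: -117/8 ≈ -14.625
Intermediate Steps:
L(A) = -1/(4*A) (L(A) = -1/(2*(A + A)) = -1/(2*A)/2 = -1/(4*A))
x = 468 (x = -1*(-468) = 468)
x*L(8) = 468*(-¼/8) = 468*(-¼*⅛) = 468*(-1/32) = -117/8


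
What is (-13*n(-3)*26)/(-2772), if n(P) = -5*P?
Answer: 845/462 ≈ 1.8290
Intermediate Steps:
(-13*n(-3)*26)/(-2772) = (-(-65)*(-3)*26)/(-2772) = (-13*15*26)*(-1/2772) = -195*26*(-1/2772) = -5070*(-1/2772) = 845/462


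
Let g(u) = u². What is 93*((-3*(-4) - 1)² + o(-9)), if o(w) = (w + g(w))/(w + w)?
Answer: 10881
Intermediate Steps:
o(w) = (w + w²)/(2*w) (o(w) = (w + w²)/(w + w) = (w + w²)/((2*w)) = (w + w²)*(1/(2*w)) = (w + w²)/(2*w))
93*((-3*(-4) - 1)² + o(-9)) = 93*((-3*(-4) - 1)² + (½ + (½)*(-9))) = 93*((12 - 1)² + (½ - 9/2)) = 93*(11² - 4) = 93*(121 - 4) = 93*117 = 10881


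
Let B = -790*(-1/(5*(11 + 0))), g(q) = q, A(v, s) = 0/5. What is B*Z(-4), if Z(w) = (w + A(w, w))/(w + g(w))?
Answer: 79/11 ≈ 7.1818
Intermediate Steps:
A(v, s) = 0 (A(v, s) = 0*(⅕) = 0)
Z(w) = ½ (Z(w) = (w + 0)/(w + w) = w/((2*w)) = w*(1/(2*w)) = ½)
B = 158/11 (B = -790/((-5*11)) = -790/(-55) = -790*(-1/55) = 158/11 ≈ 14.364)
B*Z(-4) = (158/11)*(½) = 79/11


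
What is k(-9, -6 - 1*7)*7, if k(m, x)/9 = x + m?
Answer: -1386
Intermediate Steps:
k(m, x) = 9*m + 9*x (k(m, x) = 9*(x + m) = 9*(m + x) = 9*m + 9*x)
k(-9, -6 - 1*7)*7 = (9*(-9) + 9*(-6 - 1*7))*7 = (-81 + 9*(-6 - 7))*7 = (-81 + 9*(-13))*7 = (-81 - 117)*7 = -198*7 = -1386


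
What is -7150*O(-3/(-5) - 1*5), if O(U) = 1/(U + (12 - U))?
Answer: -3575/6 ≈ -595.83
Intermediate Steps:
O(U) = 1/12
-7150*O(-3/(-5) - 1*5) = -7150*1/12 = -3575/6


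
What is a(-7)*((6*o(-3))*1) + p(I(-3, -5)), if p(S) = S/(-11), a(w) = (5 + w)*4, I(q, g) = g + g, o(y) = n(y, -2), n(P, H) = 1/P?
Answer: 186/11 ≈ 16.909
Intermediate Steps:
o(y) = 1/y
I(q, g) = 2*g
a(w) = 20 + 4*w
p(S) = -S/11 (p(S) = S*(-1/11) = -S/11)
a(-7)*((6*o(-3))*1) + p(I(-3, -5)) = (20 + 4*(-7))*((6/(-3))*1) - 2*(-5)/11 = (20 - 28)*((6*(-⅓))*1) - 1/11*(-10) = -(-16) + 10/11 = -8*(-2) + 10/11 = 16 + 10/11 = 186/11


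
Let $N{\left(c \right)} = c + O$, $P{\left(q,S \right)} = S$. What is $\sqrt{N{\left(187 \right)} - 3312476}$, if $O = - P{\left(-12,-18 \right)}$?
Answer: $i \sqrt{3312271} \approx 1820.0 i$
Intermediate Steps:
$O = 18$ ($O = \left(-1\right) \left(-18\right) = 18$)
$N{\left(c \right)} = 18 + c$ ($N{\left(c \right)} = c + 18 = 18 + c$)
$\sqrt{N{\left(187 \right)} - 3312476} = \sqrt{\left(18 + 187\right) - 3312476} = \sqrt{205 - 3312476} = \sqrt{-3312271} = i \sqrt{3312271}$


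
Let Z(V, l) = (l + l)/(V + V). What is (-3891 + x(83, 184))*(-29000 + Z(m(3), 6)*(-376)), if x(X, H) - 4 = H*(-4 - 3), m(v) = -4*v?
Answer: 149102100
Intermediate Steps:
x(X, H) = 4 - 7*H (x(X, H) = 4 + H*(-4 - 3) = 4 + H*(-7) = 4 - 7*H)
Z(V, l) = l/V (Z(V, l) = (2*l)/((2*V)) = (2*l)*(1/(2*V)) = l/V)
(-3891 + x(83, 184))*(-29000 + Z(m(3), 6)*(-376)) = (-3891 + (4 - 7*184))*(-29000 + (6/((-4*3)))*(-376)) = (-3891 + (4 - 1288))*(-29000 + (6/(-12))*(-376)) = (-3891 - 1284)*(-29000 + (6*(-1/12))*(-376)) = -5175*(-29000 - ½*(-376)) = -5175*(-29000 + 188) = -5175*(-28812) = 149102100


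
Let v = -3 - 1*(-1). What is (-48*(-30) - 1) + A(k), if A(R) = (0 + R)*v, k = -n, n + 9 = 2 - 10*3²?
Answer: 1245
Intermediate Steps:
v = -2 (v = -3 + 1 = -2)
n = -97 (n = -9 + (2 - 10*3²) = -9 + (2 - 10*9) = -9 + (2 - 90) = -9 - 88 = -97)
k = 97 (k = -1*(-97) = 97)
A(R) = -2*R (A(R) = (0 + R)*(-2) = R*(-2) = -2*R)
(-48*(-30) - 1) + A(k) = (-48*(-30) - 1) - 2*97 = (1440 - 1) - 194 = 1439 - 194 = 1245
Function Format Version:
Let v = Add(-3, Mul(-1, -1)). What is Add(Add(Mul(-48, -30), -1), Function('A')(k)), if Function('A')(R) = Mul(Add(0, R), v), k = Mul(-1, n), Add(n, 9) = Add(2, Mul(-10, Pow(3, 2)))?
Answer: 1245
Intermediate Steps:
v = -2 (v = Add(-3, 1) = -2)
n = -97 (n = Add(-9, Add(2, Mul(-10, Pow(3, 2)))) = Add(-9, Add(2, Mul(-10, 9))) = Add(-9, Add(2, -90)) = Add(-9, -88) = -97)
k = 97 (k = Mul(-1, -97) = 97)
Function('A')(R) = Mul(-2, R) (Function('A')(R) = Mul(Add(0, R), -2) = Mul(R, -2) = Mul(-2, R))
Add(Add(Mul(-48, -30), -1), Function('A')(k)) = Add(Add(Mul(-48, -30), -1), Mul(-2, 97)) = Add(Add(1440, -1), -194) = Add(1439, -194) = 1245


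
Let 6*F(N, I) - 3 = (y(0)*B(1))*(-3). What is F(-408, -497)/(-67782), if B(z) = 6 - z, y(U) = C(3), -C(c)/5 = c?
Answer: -19/33891 ≈ -0.00056062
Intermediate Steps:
C(c) = -5*c
y(U) = -15 (y(U) = -5*3 = -15)
F(N, I) = 38 (F(N, I) = ½ + (-15*(6 - 1*1)*(-3))/6 = ½ + (-15*(6 - 1)*(-3))/6 = ½ + (-15*5*(-3))/6 = ½ + (-75*(-3))/6 = ½ + (⅙)*225 = ½ + 75/2 = 38)
F(-408, -497)/(-67782) = 38/(-67782) = 38*(-1/67782) = -19/33891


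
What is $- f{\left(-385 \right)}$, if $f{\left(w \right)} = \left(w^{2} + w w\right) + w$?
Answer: $-296065$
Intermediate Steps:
$f{\left(w \right)} = w + 2 w^{2}$ ($f{\left(w \right)} = \left(w^{2} + w^{2}\right) + w = 2 w^{2} + w = w + 2 w^{2}$)
$- f{\left(-385 \right)} = - \left(-385\right) \left(1 + 2 \left(-385\right)\right) = - \left(-385\right) \left(1 - 770\right) = - \left(-385\right) \left(-769\right) = \left(-1\right) 296065 = -296065$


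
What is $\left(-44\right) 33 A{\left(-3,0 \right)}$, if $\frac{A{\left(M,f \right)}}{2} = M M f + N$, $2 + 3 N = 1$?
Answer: $968$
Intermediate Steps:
$N = - \frac{1}{3}$ ($N = - \frac{2}{3} + \frac{1}{3} \cdot 1 = - \frac{2}{3} + \frac{1}{3} = - \frac{1}{3} \approx -0.33333$)
$A{\left(M,f \right)} = - \frac{2}{3} + 2 f M^{2}$ ($A{\left(M,f \right)} = 2 \left(M M f - \frac{1}{3}\right) = 2 \left(M^{2} f - \frac{1}{3}\right) = 2 \left(f M^{2} - \frac{1}{3}\right) = 2 \left(- \frac{1}{3} + f M^{2}\right) = - \frac{2}{3} + 2 f M^{2}$)
$\left(-44\right) 33 A{\left(-3,0 \right)} = \left(-44\right) 33 \left(- \frac{2}{3} + 2 \cdot 0 \left(-3\right)^{2}\right) = - 1452 \left(- \frac{2}{3} + 2 \cdot 0 \cdot 9\right) = - 1452 \left(- \frac{2}{3} + 0\right) = \left(-1452\right) \left(- \frac{2}{3}\right) = 968$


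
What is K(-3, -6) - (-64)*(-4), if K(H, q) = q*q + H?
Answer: -223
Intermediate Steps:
K(H, q) = H + q² (K(H, q) = q² + H = H + q²)
K(-3, -6) - (-64)*(-4) = (-3 + (-6)²) - (-64)*(-4) = (-3 + 36) - 1*256 = 33 - 256 = -223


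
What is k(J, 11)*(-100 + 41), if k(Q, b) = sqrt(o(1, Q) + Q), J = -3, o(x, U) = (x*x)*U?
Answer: -59*I*sqrt(6) ≈ -144.52*I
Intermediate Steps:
o(x, U) = U*x**2 (o(x, U) = x**2*U = U*x**2)
k(Q, b) = sqrt(2)*sqrt(Q) (k(Q, b) = sqrt(Q*1**2 + Q) = sqrt(Q*1 + Q) = sqrt(Q + Q) = sqrt(2*Q) = sqrt(2)*sqrt(Q))
k(J, 11)*(-100 + 41) = (sqrt(2)*sqrt(-3))*(-100 + 41) = (sqrt(2)*(I*sqrt(3)))*(-59) = (I*sqrt(6))*(-59) = -59*I*sqrt(6)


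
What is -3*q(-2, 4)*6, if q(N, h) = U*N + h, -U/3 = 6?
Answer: -720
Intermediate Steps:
U = -18 (U = -3*6 = -18)
q(N, h) = h - 18*N (q(N, h) = -18*N + h = h - 18*N)
-3*q(-2, 4)*6 = -3*(4 - 18*(-2))*6 = -3*(4 + 36)*6 = -3*40*6 = -120*6 = -720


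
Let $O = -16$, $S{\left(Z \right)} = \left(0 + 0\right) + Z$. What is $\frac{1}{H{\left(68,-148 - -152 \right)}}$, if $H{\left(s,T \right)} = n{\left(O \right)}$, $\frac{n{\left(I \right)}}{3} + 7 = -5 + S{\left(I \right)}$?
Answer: $- \frac{1}{84} \approx -0.011905$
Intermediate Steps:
$S{\left(Z \right)} = Z$ ($S{\left(Z \right)} = 0 + Z = Z$)
$n{\left(I \right)} = -36 + 3 I$ ($n{\left(I \right)} = -21 + 3 \left(-5 + I\right) = -21 + \left(-15 + 3 I\right) = -36 + 3 I$)
$H{\left(s,T \right)} = -84$ ($H{\left(s,T \right)} = -36 + 3 \left(-16\right) = -36 - 48 = -84$)
$\frac{1}{H{\left(68,-148 - -152 \right)}} = \frac{1}{-84} = - \frac{1}{84}$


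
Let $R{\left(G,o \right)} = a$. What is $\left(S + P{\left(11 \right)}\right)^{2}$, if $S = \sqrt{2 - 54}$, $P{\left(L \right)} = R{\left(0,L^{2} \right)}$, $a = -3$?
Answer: $\left(3 - 2 i \sqrt{13}\right)^{2} \approx -43.0 - 43.267 i$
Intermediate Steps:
$R{\left(G,o \right)} = -3$
$P{\left(L \right)} = -3$
$S = 2 i \sqrt{13}$ ($S = \sqrt{-52} = 2 i \sqrt{13} \approx 7.2111 i$)
$\left(S + P{\left(11 \right)}\right)^{2} = \left(2 i \sqrt{13} - 3\right)^{2} = \left(-3 + 2 i \sqrt{13}\right)^{2}$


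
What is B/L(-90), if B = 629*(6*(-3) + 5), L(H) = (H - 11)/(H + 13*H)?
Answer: -10303020/101 ≈ -1.0201e+5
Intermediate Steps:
L(H) = (-11 + H)/(14*H) (L(H) = (-11 + H)/((14*H)) = (-11 + H)*(1/(14*H)) = (-11 + H)/(14*H))
B = -8177 (B = 629*(-18 + 5) = 629*(-13) = -8177)
B/L(-90) = -8177*(-1260/(-11 - 90)) = -8177/((1/14)*(-1/90)*(-101)) = -8177/101/1260 = -8177*1260/101 = -10303020/101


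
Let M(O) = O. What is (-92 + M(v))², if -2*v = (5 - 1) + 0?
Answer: 8836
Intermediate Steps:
v = -2 (v = -((5 - 1) + 0)/2 = -(4 + 0)/2 = -½*4 = -2)
(-92 + M(v))² = (-92 - 2)² = (-94)² = 8836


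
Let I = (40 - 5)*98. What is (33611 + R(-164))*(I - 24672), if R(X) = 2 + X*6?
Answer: -693105218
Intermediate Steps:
I = 3430 (I = 35*98 = 3430)
R(X) = 2 + 6*X
(33611 + R(-164))*(I - 24672) = (33611 + (2 + 6*(-164)))*(3430 - 24672) = (33611 + (2 - 984))*(-21242) = (33611 - 982)*(-21242) = 32629*(-21242) = -693105218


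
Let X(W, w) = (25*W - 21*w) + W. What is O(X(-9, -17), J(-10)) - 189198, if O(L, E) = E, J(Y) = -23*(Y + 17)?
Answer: -189359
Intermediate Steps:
X(W, w) = -21*w + 26*W (X(W, w) = (-21*w + 25*W) + W = -21*w + 26*W)
J(Y) = -391 - 23*Y (J(Y) = -23*(17 + Y) = -391 - 23*Y)
O(X(-9, -17), J(-10)) - 189198 = (-391 - 23*(-10)) - 189198 = (-391 + 230) - 189198 = -161 - 189198 = -189359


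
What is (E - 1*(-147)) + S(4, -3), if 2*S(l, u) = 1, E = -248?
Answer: -201/2 ≈ -100.50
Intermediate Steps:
S(l, u) = ½ (S(l, u) = (½)*1 = ½)
(E - 1*(-147)) + S(4, -3) = (-248 - 1*(-147)) + ½ = (-248 + 147) + ½ = -101 + ½ = -201/2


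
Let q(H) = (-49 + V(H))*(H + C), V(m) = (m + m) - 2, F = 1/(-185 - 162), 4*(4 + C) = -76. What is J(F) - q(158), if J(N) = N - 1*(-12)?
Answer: -12409762/347 ≈ -35763.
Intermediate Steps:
C = -23 (C = -4 + (¼)*(-76) = -4 - 19 = -23)
F = -1/347 (F = 1/(-347) = -1/347 ≈ -0.0028818)
J(N) = 12 + N (J(N) = N + 12 = 12 + N)
V(m) = -2 + 2*m (V(m) = 2*m - 2 = -2 + 2*m)
q(H) = (-51 + 2*H)*(-23 + H) (q(H) = (-49 + (-2 + 2*H))*(H - 23) = (-51 + 2*H)*(-23 + H))
J(F) - q(158) = (12 - 1/347) - (1173 - 97*158 + 2*158²) = 4163/347 - (1173 - 15326 + 2*24964) = 4163/347 - (1173 - 15326 + 49928) = 4163/347 - 1*35775 = 4163/347 - 35775 = -12409762/347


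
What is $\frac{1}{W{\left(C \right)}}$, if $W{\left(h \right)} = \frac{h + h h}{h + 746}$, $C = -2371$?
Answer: $- \frac{325}{1123854} \approx -0.00028918$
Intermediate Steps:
$W{\left(h \right)} = \frac{h + h^{2}}{746 + h}$
$\frac{1}{W{\left(C \right)}} = \frac{1}{\left(-2371\right) \frac{1}{746 - 2371} \left(1 - 2371\right)} = \frac{1}{\left(-2371\right) \frac{1}{-1625} \left(-2370\right)} = \frac{1}{\left(-2371\right) \left(- \frac{1}{1625}\right) \left(-2370\right)} = \frac{1}{- \frac{1123854}{325}} = - \frac{325}{1123854}$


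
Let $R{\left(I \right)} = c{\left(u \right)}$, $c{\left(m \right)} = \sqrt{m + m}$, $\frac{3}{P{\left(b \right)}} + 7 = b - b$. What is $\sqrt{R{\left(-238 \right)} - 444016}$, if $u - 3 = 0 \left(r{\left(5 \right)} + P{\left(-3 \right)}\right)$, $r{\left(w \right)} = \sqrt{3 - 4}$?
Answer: $\sqrt{-444016 + \sqrt{6}} \approx 666.34 i$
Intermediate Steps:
$r{\left(w \right)} = i$ ($r{\left(w \right)} = \sqrt{-1} = i$)
$P{\left(b \right)} = - \frac{3}{7}$ ($P{\left(b \right)} = \frac{3}{-7 + \left(b - b\right)} = \frac{3}{-7 + 0} = \frac{3}{-7} = 3 \left(- \frac{1}{7}\right) = - \frac{3}{7}$)
$u = 3$ ($u = 3 + 0 \left(i - \frac{3}{7}\right) = 3 + 0 \left(- \frac{3}{7} + i\right) = 3 + 0 = 3$)
$c{\left(m \right)} = \sqrt{2} \sqrt{m}$ ($c{\left(m \right)} = \sqrt{2 m} = \sqrt{2} \sqrt{m}$)
$R{\left(I \right)} = \sqrt{6}$ ($R{\left(I \right)} = \sqrt{2} \sqrt{3} = \sqrt{6}$)
$\sqrt{R{\left(-238 \right)} - 444016} = \sqrt{\sqrt{6} - 444016} = \sqrt{-444016 + \sqrt{6}}$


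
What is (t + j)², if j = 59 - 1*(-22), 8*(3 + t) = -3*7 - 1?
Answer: 90601/16 ≈ 5662.6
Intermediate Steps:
t = -23/4 (t = -3 + (-3*7 - 1)/8 = -3 + (-21 - 1)/8 = -3 + (⅛)*(-22) = -3 - 11/4 = -23/4 ≈ -5.7500)
j = 81 (j = 59 + 22 = 81)
(t + j)² = (-23/4 + 81)² = (301/4)² = 90601/16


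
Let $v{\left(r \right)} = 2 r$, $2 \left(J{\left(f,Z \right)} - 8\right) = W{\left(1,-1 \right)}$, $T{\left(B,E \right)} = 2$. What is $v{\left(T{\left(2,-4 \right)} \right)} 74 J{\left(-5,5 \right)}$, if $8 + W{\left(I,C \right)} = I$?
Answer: $1332$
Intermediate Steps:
$W{\left(I,C \right)} = -8 + I$
$J{\left(f,Z \right)} = \frac{9}{2}$ ($J{\left(f,Z \right)} = 8 + \frac{-8 + 1}{2} = 8 + \frac{1}{2} \left(-7\right) = 8 - \frac{7}{2} = \frac{9}{2}$)
$v{\left(T{\left(2,-4 \right)} \right)} 74 J{\left(-5,5 \right)} = 2 \cdot 2 \cdot 74 \cdot \frac{9}{2} = 4 \cdot 74 \cdot \frac{9}{2} = 296 \cdot \frac{9}{2} = 1332$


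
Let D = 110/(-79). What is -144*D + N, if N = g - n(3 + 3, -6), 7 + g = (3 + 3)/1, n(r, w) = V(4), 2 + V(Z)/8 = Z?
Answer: 14497/79 ≈ 183.51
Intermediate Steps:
V(Z) = -16 + 8*Z
n(r, w) = 16 (n(r, w) = -16 + 8*4 = -16 + 32 = 16)
D = -110/79 (D = 110*(-1/79) = -110/79 ≈ -1.3924)
g = -1 (g = -7 + (3 + 3)/1 = -7 + 1*6 = -7 + 6 = -1)
N = -17 (N = -1 - 1*16 = -1 - 16 = -17)
-144*D + N = -144*(-110/79) - 17 = 15840/79 - 17 = 14497/79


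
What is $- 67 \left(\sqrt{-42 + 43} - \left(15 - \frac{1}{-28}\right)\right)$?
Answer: $\frac{26331}{28} \approx 940.39$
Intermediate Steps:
$- 67 \left(\sqrt{-42 + 43} - \left(15 - \frac{1}{-28}\right)\right) = - 67 \left(\sqrt{1} - \frac{421}{28}\right) = - 67 \left(1 - \frac{421}{28}\right) = \left(-67\right) \left(- \frac{393}{28}\right) = \frac{26331}{28}$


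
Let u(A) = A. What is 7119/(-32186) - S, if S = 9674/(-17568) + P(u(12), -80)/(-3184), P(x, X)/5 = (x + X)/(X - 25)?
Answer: 9297072163/28130821488 ≈ 0.33049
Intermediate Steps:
P(x, X) = 5*(X + x)/(-25 + X) (P(x, X) = 5*((x + X)/(X - 25)) = 5*((X + x)/(-25 + X)) = 5*(X + x)/(-25 + X))
S = -6750385/12236112 (S = 9674/(-17568) + (5*(-80 + 12)/(-25 - 80))/(-3184) = 9674*(-1/17568) + (5*(-68)/(-105))*(-1/3184) = -4837/8784 + (5*(-1/105)*(-68))*(-1/3184) = -4837/8784 + (68/21)*(-1/3184) = -4837/8784 - 17/16716 = -6750385/12236112 ≈ -0.55168)
7119/(-32186) - S = 7119/(-32186) - 1*(-6750385/12236112) = 7119*(-1/32186) + 6750385/12236112 = -1017/4598 + 6750385/12236112 = 9297072163/28130821488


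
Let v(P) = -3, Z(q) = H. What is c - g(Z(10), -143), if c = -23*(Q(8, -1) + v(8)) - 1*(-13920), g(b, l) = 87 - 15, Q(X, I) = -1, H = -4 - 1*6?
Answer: 13940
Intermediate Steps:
H = -10 (H = -4 - 6 = -10)
Z(q) = -10
g(b, l) = 72
c = 14012 (c = -23*(-1 - 3) - 1*(-13920) = -23*(-4) + 13920 = 92 + 13920 = 14012)
c - g(Z(10), -143) = 14012 - 1*72 = 14012 - 72 = 13940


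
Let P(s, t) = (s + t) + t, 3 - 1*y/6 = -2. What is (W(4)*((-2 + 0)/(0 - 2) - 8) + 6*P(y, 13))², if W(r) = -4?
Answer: 132496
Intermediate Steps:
y = 30 (y = 18 - 6*(-2) = 18 + 12 = 30)
P(s, t) = s + 2*t
(W(4)*((-2 + 0)/(0 - 2) - 8) + 6*P(y, 13))² = (-4*((-2 + 0)/(0 - 2) - 8) + 6*(30 + 2*13))² = (-4*(-2/(-2) - 8) + 6*(30 + 26))² = (-4*(-2*(-½) - 8) + 6*56)² = (-4*(1 - 8) + 336)² = (-4*(-7) + 336)² = (28 + 336)² = 364² = 132496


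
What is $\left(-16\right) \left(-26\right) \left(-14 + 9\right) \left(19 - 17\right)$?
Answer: $-4160$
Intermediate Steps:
$\left(-16\right) \left(-26\right) \left(-14 + 9\right) \left(19 - 17\right) = 416 \left(\left(-5\right) 2\right) = 416 \left(-10\right) = -4160$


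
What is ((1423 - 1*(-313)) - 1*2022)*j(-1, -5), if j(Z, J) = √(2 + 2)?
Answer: -572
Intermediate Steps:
j(Z, J) = 2 (j(Z, J) = √4 = 2)
((1423 - 1*(-313)) - 1*2022)*j(-1, -5) = ((1423 - 1*(-313)) - 1*2022)*2 = ((1423 + 313) - 2022)*2 = (1736 - 2022)*2 = -286*2 = -572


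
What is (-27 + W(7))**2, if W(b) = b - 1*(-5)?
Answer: 225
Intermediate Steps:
W(b) = 5 + b (W(b) = b + 5 = 5 + b)
(-27 + W(7))**2 = (-27 + (5 + 7))**2 = (-27 + 12)**2 = (-15)**2 = 225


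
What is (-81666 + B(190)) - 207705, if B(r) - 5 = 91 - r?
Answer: -289465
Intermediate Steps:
B(r) = 96 - r (B(r) = 5 + (91 - r) = 96 - r)
(-81666 + B(190)) - 207705 = (-81666 + (96 - 1*190)) - 207705 = (-81666 + (96 - 190)) - 207705 = (-81666 - 94) - 207705 = -81760 - 207705 = -289465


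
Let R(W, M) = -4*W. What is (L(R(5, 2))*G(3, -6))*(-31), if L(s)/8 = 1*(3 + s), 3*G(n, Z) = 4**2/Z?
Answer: -33728/9 ≈ -3747.6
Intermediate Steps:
G(n, Z) = 16/(3*Z) (G(n, Z) = (4**2/Z)/3 = (16/Z)/3 = 16/(3*Z))
L(s) = 24 + 8*s (L(s) = 8*(1*(3 + s)) = 8*(3 + s) = 24 + 8*s)
(L(R(5, 2))*G(3, -6))*(-31) = ((24 + 8*(-4*5))*((16/3)/(-6)))*(-31) = ((24 + 8*(-20))*((16/3)*(-1/6)))*(-31) = ((24 - 160)*(-8/9))*(-31) = -136*(-8/9)*(-31) = (1088/9)*(-31) = -33728/9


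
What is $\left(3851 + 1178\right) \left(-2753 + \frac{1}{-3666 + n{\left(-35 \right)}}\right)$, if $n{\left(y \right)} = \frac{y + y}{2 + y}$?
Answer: $- \frac{1673951717953}{120908} \approx -1.3845 \cdot 10^{7}$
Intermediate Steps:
$n{\left(y \right)} = \frac{2 y}{2 + y}$
$\left(3851 + 1178\right) \left(-2753 + \frac{1}{-3666 + n{\left(-35 \right)}}\right) = \left(3851 + 1178\right) \left(-2753 + \frac{1}{-3666 + 2 \left(-35\right) \frac{1}{2 - 35}}\right) = 5029 \left(-2753 + \frac{1}{-3666 + 2 \left(-35\right) \frac{1}{-33}}\right) = 5029 \left(-2753 + \frac{1}{-3666 + 2 \left(-35\right) \left(- \frac{1}{33}\right)}\right) = 5029 \left(-2753 + \frac{1}{-3666 + \frac{70}{33}}\right) = 5029 \left(-2753 + \frac{1}{- \frac{120908}{33}}\right) = 5029 \left(-2753 - \frac{33}{120908}\right) = 5029 \left(- \frac{332859757}{120908}\right) = - \frac{1673951717953}{120908}$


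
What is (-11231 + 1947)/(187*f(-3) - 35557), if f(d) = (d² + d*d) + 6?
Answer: 9284/31069 ≈ 0.29882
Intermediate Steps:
f(d) = 6 + 2*d² (f(d) = (d² + d²) + 6 = 2*d² + 6 = 6 + 2*d²)
(-11231 + 1947)/(187*f(-3) - 35557) = (-11231 + 1947)/(187*(6 + 2*(-3)²) - 35557) = -9284/(187*(6 + 2*9) - 35557) = -9284/(187*(6 + 18) - 35557) = -9284/(187*24 - 35557) = -9284/(4488 - 35557) = -9284/(-31069) = -9284*(-1/31069) = 9284/31069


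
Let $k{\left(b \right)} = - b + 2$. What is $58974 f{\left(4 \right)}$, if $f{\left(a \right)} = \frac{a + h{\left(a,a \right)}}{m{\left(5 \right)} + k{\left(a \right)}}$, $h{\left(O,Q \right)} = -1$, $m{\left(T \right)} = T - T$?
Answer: $-88461$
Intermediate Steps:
$m{\left(T \right)} = 0$
$k{\left(b \right)} = 2 - b$
$f{\left(a \right)} = \frac{-1 + a}{2 - a}$ ($f{\left(a \right)} = \frac{a - 1}{0 - \left(-2 + a\right)} = \frac{-1 + a}{2 - a}$)
$58974 f{\left(4 \right)} = 58974 \frac{1 - 4}{-2 + 4} = 58974 \frac{1 - 4}{2} = 58974 \cdot \frac{1}{2} \left(-3\right) = 58974 \left(- \frac{3}{2}\right) = -88461$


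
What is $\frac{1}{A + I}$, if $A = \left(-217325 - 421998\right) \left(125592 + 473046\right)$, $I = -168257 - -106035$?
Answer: $- \frac{1}{382723104296} \approx -2.6129 \cdot 10^{-12}$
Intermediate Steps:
$I = -62222$ ($I = -168257 + 106035 = -62222$)
$A = -382723042074$ ($A = \left(-639323\right) 598638 = -382723042074$)
$\frac{1}{A + I} = \frac{1}{-382723042074 - 62222} = \frac{1}{-382723104296} = - \frac{1}{382723104296}$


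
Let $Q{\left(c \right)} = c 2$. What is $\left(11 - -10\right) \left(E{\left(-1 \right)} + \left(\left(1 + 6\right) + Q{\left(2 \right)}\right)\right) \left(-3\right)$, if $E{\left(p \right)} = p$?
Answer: $-630$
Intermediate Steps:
$Q{\left(c \right)} = 2 c$
$\left(11 - -10\right) \left(E{\left(-1 \right)} + \left(\left(1 + 6\right) + Q{\left(2 \right)}\right)\right) \left(-3\right) = \left(11 - -10\right) \left(-1 + \left(\left(1 + 6\right) + 2 \cdot 2\right)\right) \left(-3\right) = \left(11 + 10\right) \left(-1 + \left(7 + 4\right)\right) \left(-3\right) = 21 \left(-1 + 11\right) \left(-3\right) = 21 \cdot 10 \left(-3\right) = 210 \left(-3\right) = -630$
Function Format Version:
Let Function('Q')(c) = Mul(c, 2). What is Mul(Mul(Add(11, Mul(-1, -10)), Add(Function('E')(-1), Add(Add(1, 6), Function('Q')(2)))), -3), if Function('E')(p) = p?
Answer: -630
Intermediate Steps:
Function('Q')(c) = Mul(2, c)
Mul(Mul(Add(11, Mul(-1, -10)), Add(Function('E')(-1), Add(Add(1, 6), Function('Q')(2)))), -3) = Mul(Mul(Add(11, Mul(-1, -10)), Add(-1, Add(Add(1, 6), Mul(2, 2)))), -3) = Mul(Mul(Add(11, 10), Add(-1, Add(7, 4))), -3) = Mul(Mul(21, Add(-1, 11)), -3) = Mul(Mul(21, 10), -3) = Mul(210, -3) = -630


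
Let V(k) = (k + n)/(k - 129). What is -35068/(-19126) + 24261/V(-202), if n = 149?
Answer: 76795558435/506839 ≈ 1.5152e+5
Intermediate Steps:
V(k) = (149 + k)/(-129 + k) (V(k) = (k + 149)/(k - 129) = (149 + k)/(-129 + k))
-35068/(-19126) + 24261/V(-202) = -35068/(-19126) + 24261/(((149 - 202)/(-129 - 202))) = -35068*(-1/19126) + 24261/((-53/(-331))) = 17534/9563 + 24261/((-1/331*(-53))) = 17534/9563 + 24261/(53/331) = 17534/9563 + 24261*(331/53) = 17534/9563 + 8030391/53 = 76795558435/506839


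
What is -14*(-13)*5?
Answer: 910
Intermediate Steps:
-14*(-13)*5 = 182*5 = 910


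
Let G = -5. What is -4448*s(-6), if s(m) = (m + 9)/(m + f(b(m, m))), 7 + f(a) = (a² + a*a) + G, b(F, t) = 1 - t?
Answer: -834/5 ≈ -166.80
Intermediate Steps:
f(a) = -12 + 2*a² (f(a) = -7 + ((a² + a*a) - 5) = -7 + ((a² + a²) - 5) = -7 + (2*a² - 5) = -7 + (-5 + 2*a²) = -12 + 2*a²)
s(m) = (9 + m)/(-12 + m + 2*(1 - m)²) (s(m) = (m + 9)/(m + (-12 + 2*(1 - m)²)) = (9 + m)/(-12 + m + 2*(1 - m)²))
-4448*s(-6) = -4448*(9 - 6)/(-12 - 6 + 2*(1 - 1*(-6))²) = -4448*3/(-12 - 6 + 2*(1 + 6)²) = -4448*3/(-12 - 6 + 2*7²) = -4448*3/(-12 - 6 + 2*49) = -4448*3/(-12 - 6 + 98) = -4448*3/80 = -834/5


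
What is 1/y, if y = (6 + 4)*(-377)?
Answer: -1/3770 ≈ -0.00026525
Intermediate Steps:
y = -3770 (y = 10*(-377) = -3770)
1/y = 1/(-3770) = -1/3770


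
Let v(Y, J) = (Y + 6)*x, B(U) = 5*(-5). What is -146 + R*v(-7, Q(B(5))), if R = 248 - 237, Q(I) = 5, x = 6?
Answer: -212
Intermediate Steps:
B(U) = -25
R = 11
v(Y, J) = 36 + 6*Y (v(Y, J) = (Y + 6)*6 = (6 + Y)*6 = 36 + 6*Y)
-146 + R*v(-7, Q(B(5))) = -146 + 11*(36 + 6*(-7)) = -146 + 11*(36 - 42) = -146 + 11*(-6) = -146 - 66 = -212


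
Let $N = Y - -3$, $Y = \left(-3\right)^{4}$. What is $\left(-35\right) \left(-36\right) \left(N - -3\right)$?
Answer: $109620$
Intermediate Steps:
$Y = 81$
$N = 84$ ($N = 81 - -3 = 81 + 3 = 84$)
$\left(-35\right) \left(-36\right) \left(N - -3\right) = \left(-35\right) \left(-36\right) \left(84 - -3\right) = 1260 \left(84 + 3\right) = 1260 \cdot 87 = 109620$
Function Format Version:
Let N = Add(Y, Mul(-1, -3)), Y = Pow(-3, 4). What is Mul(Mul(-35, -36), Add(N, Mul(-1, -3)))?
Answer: 109620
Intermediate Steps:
Y = 81
N = 84 (N = Add(81, Mul(-1, -3)) = Add(81, 3) = 84)
Mul(Mul(-35, -36), Add(N, Mul(-1, -3))) = Mul(Mul(-35, -36), Add(84, Mul(-1, -3))) = Mul(1260, Add(84, 3)) = Mul(1260, 87) = 109620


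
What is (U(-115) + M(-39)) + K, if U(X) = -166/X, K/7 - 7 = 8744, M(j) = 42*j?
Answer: 6856351/115 ≈ 59620.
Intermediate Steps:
K = 61257 (K = 49 + 7*8744 = 49 + 61208 = 61257)
(U(-115) + M(-39)) + K = (-166/(-115) + 42*(-39)) + 61257 = (-166*(-1/115) - 1638) + 61257 = (166/115 - 1638) + 61257 = -188204/115 + 61257 = 6856351/115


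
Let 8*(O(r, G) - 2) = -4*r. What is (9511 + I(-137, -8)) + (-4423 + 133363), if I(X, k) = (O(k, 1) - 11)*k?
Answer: 138491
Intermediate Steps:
O(r, G) = 2 - r/2 (O(r, G) = 2 + (-4*r)/8 = 2 - r/2)
I(X, k) = k*(-9 - k/2) (I(X, k) = ((2 - k/2) - 11)*k = (-9 - k/2)*k = k*(-9 - k/2))
(9511 + I(-137, -8)) + (-4423 + 133363) = (9511 - ½*(-8)*(18 - 8)) + (-4423 + 133363) = (9511 - ½*(-8)*10) + 128940 = (9511 + 40) + 128940 = 9551 + 128940 = 138491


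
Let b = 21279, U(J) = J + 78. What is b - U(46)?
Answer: 21155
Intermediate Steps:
U(J) = 78 + J
b - U(46) = 21279 - (78 + 46) = 21279 - 1*124 = 21279 - 124 = 21155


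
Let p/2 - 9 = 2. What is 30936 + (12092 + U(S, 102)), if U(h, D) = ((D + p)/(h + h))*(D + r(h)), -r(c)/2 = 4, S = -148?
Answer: 1590579/37 ≈ 42989.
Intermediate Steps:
p = 22 (p = 18 + 2*2 = 18 + 4 = 22)
r(c) = -8 (r(c) = -2*4 = -8)
U(h, D) = (-8 + D)*(22 + D)/(2*h) (U(h, D) = ((D + 22)/(h + h))*(D - 8) = ((22 + D)/((2*h)))*(-8 + D) = ((22 + D)*(1/(2*h)))*(-8 + D) = ((22 + D)/(2*h))*(-8 + D) = (-8 + D)*(22 + D)/(2*h))
30936 + (12092 + U(S, 102)) = 30936 + (12092 + (½)*(-176 + 102² + 14*102)/(-148)) = 30936 + (12092 + (½)*(-1/148)*(-176 + 10404 + 1428)) = 30936 + (12092 + (½)*(-1/148)*11656) = 30936 + (12092 - 1457/37) = 30936 + 445947/37 = 1590579/37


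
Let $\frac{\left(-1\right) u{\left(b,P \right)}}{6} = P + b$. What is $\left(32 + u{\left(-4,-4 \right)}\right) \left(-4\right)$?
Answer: $-320$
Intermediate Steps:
$u{\left(b,P \right)} = - 6 P - 6 b$ ($u{\left(b,P \right)} = - 6 \left(P + b\right) = - 6 P - 6 b$)
$\left(32 + u{\left(-4,-4 \right)}\right) \left(-4\right) = \left(32 - -48\right) \left(-4\right) = \left(32 + \left(24 + 24\right)\right) \left(-4\right) = \left(32 + 48\right) \left(-4\right) = 80 \left(-4\right) = -320$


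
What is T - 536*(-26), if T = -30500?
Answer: -16564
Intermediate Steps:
T - 536*(-26) = -30500 - 536*(-26) = -30500 + 13936 = -16564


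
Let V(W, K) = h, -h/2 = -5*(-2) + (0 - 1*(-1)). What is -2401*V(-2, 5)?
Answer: 52822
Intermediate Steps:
h = -22 (h = -2*(-5*(-2) + (0 - 1*(-1))) = -2*(10 + (0 + 1)) = -2*(10 + 1) = -2*11 = -22)
V(W, K) = -22
-2401*V(-2, 5) = -2401*(-22) = 52822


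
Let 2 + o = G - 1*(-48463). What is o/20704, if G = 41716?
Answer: 90177/20704 ≈ 4.3555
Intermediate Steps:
o = 90177 (o = -2 + (41716 - 1*(-48463)) = -2 + (41716 + 48463) = -2 + 90179 = 90177)
o/20704 = 90177/20704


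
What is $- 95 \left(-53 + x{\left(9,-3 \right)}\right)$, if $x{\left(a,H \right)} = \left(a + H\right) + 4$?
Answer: $4085$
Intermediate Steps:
$x{\left(a,H \right)} = 4 + H + a$ ($x{\left(a,H \right)} = \left(H + a\right) + 4 = 4 + H + a$)
$- 95 \left(-53 + x{\left(9,-3 \right)}\right) = - 95 \left(-53 + \left(4 - 3 + 9\right)\right) = - 95 \left(-53 + 10\right) = \left(-95\right) \left(-43\right) = 4085$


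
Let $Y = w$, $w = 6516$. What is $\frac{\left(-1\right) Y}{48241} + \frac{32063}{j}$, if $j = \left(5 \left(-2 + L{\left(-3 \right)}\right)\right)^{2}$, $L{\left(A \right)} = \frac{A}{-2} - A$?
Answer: $\frac{6182932232}{30150625} \approx 205.07$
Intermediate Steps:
$Y = 6516$
$L{\left(A \right)} = - \frac{3 A}{2}$ ($L{\left(A \right)} = A \left(- \frac{1}{2}\right) - A = - \frac{A}{2} - A = - \frac{3 A}{2}$)
$j = \frac{625}{4}$ ($j = \left(5 \left(-2 - - \frac{9}{2}\right)\right)^{2} = \left(5 \left(-2 + \frac{9}{2}\right)\right)^{2} = \left(5 \cdot \frac{5}{2}\right)^{2} = \left(\frac{25}{2}\right)^{2} = \frac{625}{4} \approx 156.25$)
$\frac{\left(-1\right) Y}{48241} + \frac{32063}{j} = \frac{\left(-1\right) 6516}{48241} + \frac{32063}{\frac{625}{4}} = \left(-6516\right) \frac{1}{48241} + 32063 \cdot \frac{4}{625} = - \frac{6516}{48241} + \frac{128252}{625} = \frac{6182932232}{30150625}$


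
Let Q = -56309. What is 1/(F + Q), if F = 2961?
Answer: -1/53348 ≈ -1.8745e-5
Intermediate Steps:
1/(F + Q) = 1/(2961 - 56309) = 1/(-53348) = -1/53348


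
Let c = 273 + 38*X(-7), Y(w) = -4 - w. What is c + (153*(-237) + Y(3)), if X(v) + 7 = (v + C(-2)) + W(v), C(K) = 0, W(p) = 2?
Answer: -36451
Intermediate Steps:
X(v) = -5 + v (X(v) = -7 + ((v + 0) + 2) = -7 + (v + 2) = -7 + (2 + v) = -5 + v)
c = -183 (c = 273 + 38*(-5 - 7) = 273 + 38*(-12) = 273 - 456 = -183)
c + (153*(-237) + Y(3)) = -183 + (153*(-237) + (-4 - 1*3)) = -183 + (-36261 + (-4 - 3)) = -183 + (-36261 - 7) = -183 - 36268 = -36451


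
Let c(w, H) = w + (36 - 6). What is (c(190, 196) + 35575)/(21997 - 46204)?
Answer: -35795/24207 ≈ -1.4787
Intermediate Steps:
c(w, H) = 30 + w (c(w, H) = w + 30 = 30 + w)
(c(190, 196) + 35575)/(21997 - 46204) = ((30 + 190) + 35575)/(21997 - 46204) = (220 + 35575)/(-24207) = 35795*(-1/24207) = -35795/24207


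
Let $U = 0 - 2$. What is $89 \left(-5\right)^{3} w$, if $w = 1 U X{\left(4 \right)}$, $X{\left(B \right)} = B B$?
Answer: $356000$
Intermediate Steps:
$X{\left(B \right)} = B^{2}$
$U = -2$ ($U = 0 - 2 = -2$)
$w = -32$ ($w = 1 \left(-2\right) 4^{2} = \left(-2\right) 16 = -32$)
$89 \left(-5\right)^{3} w = 89 \left(-5\right)^{3} \left(-32\right) = 89 \left(-125\right) \left(-32\right) = \left(-11125\right) \left(-32\right) = 356000$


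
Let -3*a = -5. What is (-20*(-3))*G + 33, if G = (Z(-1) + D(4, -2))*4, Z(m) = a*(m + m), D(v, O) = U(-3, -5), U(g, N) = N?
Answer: -1967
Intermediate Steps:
D(v, O) = -5
a = 5/3 (a = -⅓*(-5) = 5/3 ≈ 1.6667)
Z(m) = 10*m/3 (Z(m) = 5*(m + m)/3 = 5*(2*m)/3 = 10*m/3)
G = -100/3 (G = ((10/3)*(-1) - 5)*4 = (-10/3 - 5)*4 = -25/3*4 = -100/3 ≈ -33.333)
(-20*(-3))*G + 33 = -20*(-3)*(-100/3) + 33 = 60*(-100/3) + 33 = -2000 + 33 = -1967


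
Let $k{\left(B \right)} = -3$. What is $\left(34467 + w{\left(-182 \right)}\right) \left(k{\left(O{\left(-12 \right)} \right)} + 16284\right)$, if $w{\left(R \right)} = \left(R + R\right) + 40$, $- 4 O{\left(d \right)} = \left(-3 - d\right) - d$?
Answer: $555882183$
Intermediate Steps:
$O{\left(d \right)} = \frac{3}{4} + \frac{d}{2}$ ($O{\left(d \right)} = - \frac{\left(-3 - d\right) - d}{4} = - \frac{-3 - 2 d}{4} = \frac{3}{4} + \frac{d}{2}$)
$w{\left(R \right)} = 40 + 2 R$ ($w{\left(R \right)} = 2 R + 40 = 40 + 2 R$)
$\left(34467 + w{\left(-182 \right)}\right) \left(k{\left(O{\left(-12 \right)} \right)} + 16284\right) = \left(34467 + \left(40 + 2 \left(-182\right)\right)\right) \left(-3 + 16284\right) = \left(34467 + \left(40 - 364\right)\right) 16281 = \left(34467 - 324\right) 16281 = 34143 \cdot 16281 = 555882183$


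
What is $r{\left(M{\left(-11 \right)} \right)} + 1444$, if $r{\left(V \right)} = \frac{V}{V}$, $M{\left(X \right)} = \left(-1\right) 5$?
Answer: $1445$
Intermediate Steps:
$M{\left(X \right)} = -5$
$r{\left(V \right)} = 1$
$r{\left(M{\left(-11 \right)} \right)} + 1444 = 1 + 1444 = 1445$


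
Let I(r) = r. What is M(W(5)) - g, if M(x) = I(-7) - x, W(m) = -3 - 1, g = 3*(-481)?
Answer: 1440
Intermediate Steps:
g = -1443
W(m) = -4
M(x) = -7 - x
M(W(5)) - g = (-7 - 1*(-4)) - 1*(-1443) = (-7 + 4) + 1443 = -3 + 1443 = 1440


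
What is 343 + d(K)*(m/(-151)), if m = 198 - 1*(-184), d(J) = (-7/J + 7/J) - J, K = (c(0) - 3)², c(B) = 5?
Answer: 53321/151 ≈ 353.12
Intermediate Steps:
K = 4 (K = (5 - 3)² = 2² = 4)
d(J) = -J (d(J) = 0 - J = -J)
m = 382 (m = 198 + 184 = 382)
343 + d(K)*(m/(-151)) = 343 + (-1*4)*(382/(-151)) = 343 - 1528*(-1)/151 = 343 - 4*(-382/151) = 343 + 1528/151 = 53321/151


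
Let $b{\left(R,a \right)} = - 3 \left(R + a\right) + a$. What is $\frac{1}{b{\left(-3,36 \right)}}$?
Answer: $- \frac{1}{63} \approx -0.015873$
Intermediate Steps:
$b{\left(R,a \right)} = - 3 R - 2 a$ ($b{\left(R,a \right)} = \left(- 3 R - 3 a\right) + a = - 3 R - 2 a$)
$\frac{1}{b{\left(-3,36 \right)}} = \frac{1}{\left(-3\right) \left(-3\right) - 72} = \frac{1}{9 - 72} = \frac{1}{-63} = - \frac{1}{63}$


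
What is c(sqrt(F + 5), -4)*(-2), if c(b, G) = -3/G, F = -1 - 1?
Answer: -3/2 ≈ -1.5000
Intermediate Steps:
F = -2
c(sqrt(F + 5), -4)*(-2) = -3/(-4)*(-2) = -3*(-1/4)*(-2) = (3/4)*(-2) = -3/2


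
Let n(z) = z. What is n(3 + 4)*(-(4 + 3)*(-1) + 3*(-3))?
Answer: -14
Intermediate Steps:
n(3 + 4)*(-(4 + 3)*(-1) + 3*(-3)) = (3 + 4)*(-(4 + 3)*(-1) + 3*(-3)) = 7*(-7*(-1) - 9) = 7*(-1*(-7) - 9) = 7*(7 - 9) = 7*(-2) = -14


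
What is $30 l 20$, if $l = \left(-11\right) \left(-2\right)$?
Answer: $13200$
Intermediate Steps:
$l = 22$
$30 l 20 = 30 \cdot 22 \cdot 20 = 660 \cdot 20 = 13200$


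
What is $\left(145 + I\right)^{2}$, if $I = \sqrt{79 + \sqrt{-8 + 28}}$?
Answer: $\left(145 + \sqrt{79 + 2 \sqrt{5}}\right)^{2} \approx 23758.0$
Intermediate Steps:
$I = \sqrt{79 + 2 \sqrt{5}}$ ($I = \sqrt{79 + \sqrt{20}} = \sqrt{79 + 2 \sqrt{5}} \approx 9.1363$)
$\left(145 + I\right)^{2} = \left(145 + \sqrt{79 + 2 \sqrt{5}}\right)^{2}$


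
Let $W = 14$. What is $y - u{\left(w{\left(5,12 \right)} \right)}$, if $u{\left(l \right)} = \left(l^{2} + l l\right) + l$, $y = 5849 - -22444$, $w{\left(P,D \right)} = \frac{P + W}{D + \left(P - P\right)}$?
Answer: $\frac{2036621}{72} \approx 28286.0$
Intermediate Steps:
$w{\left(P,D \right)} = \frac{14 + P}{D}$ ($w{\left(P,D \right)} = \frac{P + 14}{D + \left(P - P\right)} = \frac{14 + P}{D + 0} = \frac{14 + P}{D}$)
$y = 28293$ ($y = 5849 + 22444 = 28293$)
$u{\left(l \right)} = l + 2 l^{2}$ ($u{\left(l \right)} = \left(l^{2} + l^{2}\right) + l = 2 l^{2} + l = l + 2 l^{2}$)
$y - u{\left(w{\left(5,12 \right)} \right)} = 28293 - \frac{14 + 5}{12} \left(1 + 2 \frac{14 + 5}{12}\right) = 28293 - \frac{1}{12} \cdot 19 \left(1 + 2 \cdot \frac{1}{12} \cdot 19\right) = 28293 - \frac{19 \left(1 + 2 \cdot \frac{19}{12}\right)}{12} = 28293 - \frac{19 \left(1 + \frac{19}{6}\right)}{12} = 28293 - \frac{19}{12} \cdot \frac{25}{6} = 28293 - \frac{475}{72} = \frac{2036621}{72}$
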